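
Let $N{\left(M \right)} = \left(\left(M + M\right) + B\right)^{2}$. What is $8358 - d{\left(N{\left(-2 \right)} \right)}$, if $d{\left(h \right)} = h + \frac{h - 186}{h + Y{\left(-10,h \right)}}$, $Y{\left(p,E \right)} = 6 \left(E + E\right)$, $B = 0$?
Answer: $\frac{867653}{104} \approx 8342.8$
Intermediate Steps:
$Y{\left(p,E \right)} = 12 E$ ($Y{\left(p,E \right)} = 6 \cdot 2 E = 12 E$)
$N{\left(M \right)} = 4 M^{2}$ ($N{\left(M \right)} = \left(\left(M + M\right) + 0\right)^{2} = \left(2 M + 0\right)^{2} = \left(2 M\right)^{2} = 4 M^{2}$)
$d{\left(h \right)} = h + \frac{-186 + h}{13 h}$ ($d{\left(h \right)} = h + \frac{h - 186}{h + 12 h} = h + \frac{-186 + h}{13 h}$)
$8358 - d{\left(N{\left(-2 \right)} \right)} = 8358 - \left(\frac{1}{13} + 4 \left(-2\right)^{2} - \frac{186}{13 \cdot 4 \left(-2\right)^{2}}\right) = 8358 - \left(\frac{1}{13} + 4 \cdot 4 - \frac{186}{13 \cdot 4 \cdot 4}\right) = 8358 - \left(\frac{1}{13} + 16 - \frac{186}{13 \cdot 16}\right) = 8358 - \left(\frac{1}{13} + 16 - \frac{93}{104}\right) = 8358 - \frac{1579}{104} = \frac{867653}{104}$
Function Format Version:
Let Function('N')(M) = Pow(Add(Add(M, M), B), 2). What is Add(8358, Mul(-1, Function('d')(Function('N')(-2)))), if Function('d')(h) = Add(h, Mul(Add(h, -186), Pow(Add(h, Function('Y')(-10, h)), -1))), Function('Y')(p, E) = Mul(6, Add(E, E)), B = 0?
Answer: Rational(867653, 104) ≈ 8342.8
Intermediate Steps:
Function('Y')(p, E) = Mul(12, E) (Function('Y')(p, E) = Mul(6, Mul(2, E)) = Mul(12, E))
Function('N')(M) = Mul(4, Pow(M, 2)) (Function('N')(M) = Pow(Add(Add(M, M), 0), 2) = Pow(Add(Mul(2, M), 0), 2) = Pow(Mul(2, M), 2) = Mul(4, Pow(M, 2)))
Function('d')(h) = Add(h, Mul(Rational(1, 13), Pow(h, -1), Add(-186, h))) (Function('d')(h) = Add(h, Mul(Add(h, -186), Pow(Add(h, Mul(12, h)), -1))) = Add(h, Mul(Add(-186, h), Pow(Mul(13, h), -1))) = Add(h, Mul(Add(-186, h), Mul(Rational(1, 13), Pow(h, -1)))) = Add(h, Mul(Rational(1, 13), Pow(h, -1), Add(-186, h))))
Add(8358, Mul(-1, Function('d')(Function('N')(-2)))) = Add(8358, Mul(-1, Add(Rational(1, 13), Mul(4, Pow(-2, 2)), Mul(Rational(-186, 13), Pow(Mul(4, Pow(-2, 2)), -1))))) = Add(8358, Mul(-1, Add(Rational(1, 13), Mul(4, 4), Mul(Rational(-186, 13), Pow(Mul(4, 4), -1))))) = Add(8358, Mul(-1, Add(Rational(1, 13), 16, Mul(Rational(-186, 13), Pow(16, -1))))) = Add(8358, Mul(-1, Add(Rational(1, 13), 16, Mul(Rational(-186, 13), Rational(1, 16))))) = Add(8358, Mul(-1, Add(Rational(1, 13), 16, Rational(-93, 104)))) = Add(8358, Mul(-1, Rational(1579, 104))) = Add(8358, Rational(-1579, 104)) = Rational(867653, 104)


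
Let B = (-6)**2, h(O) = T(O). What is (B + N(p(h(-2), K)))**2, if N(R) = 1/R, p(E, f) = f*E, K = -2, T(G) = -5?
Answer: 130321/100 ≈ 1303.2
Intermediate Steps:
h(O) = -5
B = 36
p(E, f) = E*f
(B + N(p(h(-2), K)))**2 = (36 + 1/(-5*(-2)))**2 = (36 + 1/10)**2 = (361/10)**2 = 130321/100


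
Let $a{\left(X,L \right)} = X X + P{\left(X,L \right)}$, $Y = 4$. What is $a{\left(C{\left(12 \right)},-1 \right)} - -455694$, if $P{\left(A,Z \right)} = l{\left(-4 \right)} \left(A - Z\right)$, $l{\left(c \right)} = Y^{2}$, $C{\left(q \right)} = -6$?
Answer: $455650$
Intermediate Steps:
$l{\left(c \right)} = 16$ ($l{\left(c \right)} = 4^{2} = 16$)
$P{\left(A,Z \right)} = - 16 Z + 16 A$ ($P{\left(A,Z \right)} = 16 \left(A - Z\right) = - 16 Z + 16 A$)
$a{\left(X,L \right)} = X^{2} - 16 L + 16 X$ ($a{\left(X,L \right)} = X X - \left(- 16 X + 16 L\right) = X^{2} - \left(- 16 X + 16 L\right) = X^{2} - 16 L + 16 X$)
$a{\left(C{\left(12 \right)},-1 \right)} - -455694 = \left(\left(-6\right)^{2} - -16 + 16 \left(-6\right)\right) - -455694 = \left(36 + 16 - 96\right) + 455694 = -44 + 455694 = 455650$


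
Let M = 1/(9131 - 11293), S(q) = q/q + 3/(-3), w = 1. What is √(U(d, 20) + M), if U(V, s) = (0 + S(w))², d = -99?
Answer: I*√2162/2162 ≈ 0.021507*I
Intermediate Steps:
S(q) = 0 (S(q) = 1 + 3*(-⅓) = 1 - 1 = 0)
M = -1/2162 (M = 1/(-2162) = -1/2162 ≈ -0.00046253)
U(V, s) = 0 (U(V, s) = (0 + 0)² = 0² = 0)
√(U(d, 20) + M) = √(0 - 1/2162) = √(-1/2162) = I*√2162/2162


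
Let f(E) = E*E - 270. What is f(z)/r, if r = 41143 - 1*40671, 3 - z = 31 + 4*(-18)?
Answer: 833/236 ≈ 3.5297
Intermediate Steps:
z = 44 (z = 3 - (31 + 4*(-18)) = 3 - (31 - 72) = 3 - 1*(-41) = 3 + 41 = 44)
r = 472 (r = 41143 - 40671 = 472)
f(E) = -270 + E² (f(E) = E² - 270 = -270 + E²)
f(z)/r = (-270 + 44²)/472 = (-270 + 1936)*(1/472) = 1666*(1/472) = 833/236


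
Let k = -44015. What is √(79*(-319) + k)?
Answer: 4*I*√4326 ≈ 263.09*I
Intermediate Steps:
√(79*(-319) + k) = √(79*(-319) - 44015) = √(-25201 - 44015) = √(-69216) = 4*I*√4326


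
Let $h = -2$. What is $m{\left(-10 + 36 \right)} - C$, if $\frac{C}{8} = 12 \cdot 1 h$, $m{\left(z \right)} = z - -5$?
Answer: $223$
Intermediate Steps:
$m{\left(z \right)} = 5 + z$ ($m{\left(z \right)} = z + 5 = 5 + z$)
$C = -192$ ($C = 8 \cdot 12 \cdot 1 \left(-2\right) = 8 \cdot 12 \left(-2\right) = 8 \left(-24\right) = -192$)
$m{\left(-10 + 36 \right)} - C = \left(5 + \left(-10 + 36\right)\right) - -192 = \left(5 + 26\right) + 192 = 31 + 192 = 223$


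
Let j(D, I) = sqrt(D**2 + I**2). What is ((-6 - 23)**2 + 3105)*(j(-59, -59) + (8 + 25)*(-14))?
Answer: -1823052 + 232814*sqrt(2) ≈ -1.4938e+6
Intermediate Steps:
((-6 - 23)**2 + 3105)*(j(-59, -59) + (8 + 25)*(-14)) = ((-6 - 23)**2 + 3105)*(sqrt((-59)**2 + (-59)**2) + (8 + 25)*(-14)) = ((-29)**2 + 3105)*(sqrt(3481 + 3481) + 33*(-14)) = (841 + 3105)*(sqrt(6962) - 462) = 3946*(59*sqrt(2) - 462) = 3946*(-462 + 59*sqrt(2)) = -1823052 + 232814*sqrt(2)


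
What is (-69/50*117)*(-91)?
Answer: 734643/50 ≈ 14693.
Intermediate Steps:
(-69/50*117)*(-91) = (-69*1/50*117)*(-91) = -69/50*117*(-91) = -8073/50*(-91) = 734643/50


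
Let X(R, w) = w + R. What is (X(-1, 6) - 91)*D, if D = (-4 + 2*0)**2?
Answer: -1376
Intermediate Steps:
X(R, w) = R + w
D = 16 (D = (-4 + 0)**2 = (-4)**2 = 16)
(X(-1, 6) - 91)*D = ((-1 + 6) - 91)*16 = (5 - 91)*16 = -86*16 = -1376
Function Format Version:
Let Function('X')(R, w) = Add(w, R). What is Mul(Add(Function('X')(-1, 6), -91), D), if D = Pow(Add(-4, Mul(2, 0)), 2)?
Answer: -1376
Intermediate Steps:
Function('X')(R, w) = Add(R, w)
D = 16 (D = Pow(Add(-4, 0), 2) = Pow(-4, 2) = 16)
Mul(Add(Function('X')(-1, 6), -91), D) = Mul(Add(Add(-1, 6), -91), 16) = Mul(Add(5, -91), 16) = Mul(-86, 16) = -1376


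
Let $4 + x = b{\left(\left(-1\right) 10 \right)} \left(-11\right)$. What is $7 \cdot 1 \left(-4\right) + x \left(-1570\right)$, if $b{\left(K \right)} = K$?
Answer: $-166448$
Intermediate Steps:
$x = 106$ ($x = -4 + \left(-1\right) 10 \left(-11\right) = -4 - -110 = -4 + 110 = 106$)
$7 \cdot 1 \left(-4\right) + x \left(-1570\right) = 7 \cdot 1 \left(-4\right) + 106 \left(-1570\right) = 7 \left(-4\right) - 166420 = -28 - 166420 = -166448$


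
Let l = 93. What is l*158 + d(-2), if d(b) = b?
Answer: 14692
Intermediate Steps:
l*158 + d(-2) = 93*158 - 2 = 14694 - 2 = 14692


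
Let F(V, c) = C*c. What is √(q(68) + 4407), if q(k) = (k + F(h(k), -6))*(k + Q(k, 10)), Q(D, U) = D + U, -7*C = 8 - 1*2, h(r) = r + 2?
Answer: √739207/7 ≈ 122.82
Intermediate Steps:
h(r) = 2 + r
C = -6/7 (C = -(8 - 1*2)/7 = -(8 - 2)/7 = -⅐*6 = -6/7 ≈ -0.85714)
F(V, c) = -6*c/7
q(k) = (10 + 2*k)*(36/7 + k) (q(k) = (k - 6/7*(-6))*(k + (k + 10)) = (k + 36/7)*(k + (10 + k)) = (36/7 + k)*(10 + 2*k) = (10 + 2*k)*(36/7 + k))
√(q(68) + 4407) = √((360/7 + 2*68² + (142/7)*68) + 4407) = √((360/7 + 2*4624 + 9656/7) + 4407) = √((360/7 + 9248 + 9656/7) + 4407) = √(74752/7 + 4407) = √(105601/7) = √739207/7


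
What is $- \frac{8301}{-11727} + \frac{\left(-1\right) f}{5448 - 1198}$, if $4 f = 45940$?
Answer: $- \frac{6627023}{3322650} \approx -1.9945$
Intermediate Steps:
$f = 11485$ ($f = \frac{1}{4} \cdot 45940 = 11485$)
$- \frac{8301}{-11727} + \frac{\left(-1\right) f}{5448 - 1198} = - \frac{8301}{-11727} + \frac{\left(-1\right) 11485}{5448 - 1198} = \left(-8301\right) \left(- \frac{1}{11727}\right) - \frac{11485}{5448 - 1198} = \frac{2767}{3909} - \frac{11485}{4250} = \frac{2767}{3909} - \frac{2297}{850} = - \frac{6627023}{3322650}$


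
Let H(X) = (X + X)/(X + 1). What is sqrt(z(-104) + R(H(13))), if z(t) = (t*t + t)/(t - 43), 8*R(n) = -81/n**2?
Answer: I*sqrt(90396402)/1092 ≈ 8.7067*I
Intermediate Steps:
H(X) = 2*X/(1 + X) (H(X) = (2*X)/(1 + X) = 2*X/(1 + X))
R(n) = -81/(8*n**2) (R(n) = (-81/n**2)/8 = -81/(8*n**2))
z(t) = (t + t**2)/(-43 + t) (z(t) = (t**2 + t)/(-43 + t) = (t + t**2)/(-43 + t))
sqrt(z(-104) + R(H(13))) = sqrt(-104*(1 - 104)/(-43 - 104) - 81*(1 + 13)**2/676/8) = sqrt(-104*(-103)/(-147) - 81/(8*(2*13/14)**2)) = sqrt(-104*(-1/147)*(-103) - 81/(8*(2*13*(1/14))**2)) = sqrt(-10712/147 - 81/(8*(13/7)**2)) = sqrt(-10712/147 - 81/8*49/169) = sqrt(-10712/147 - 3969/1352) = sqrt(-15066067/198744) = I*sqrt(90396402)/1092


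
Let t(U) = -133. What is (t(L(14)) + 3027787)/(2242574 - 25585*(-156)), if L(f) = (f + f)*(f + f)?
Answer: 1513827/3116917 ≈ 0.48568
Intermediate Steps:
L(f) = 4*f² (L(f) = (2*f)*(2*f) = 4*f²)
(t(L(14)) + 3027787)/(2242574 - 25585*(-156)) = (-133 + 3027787)/(2242574 - 25585*(-156)) = 3027654/(2242574 + 3991260) = 3027654/6233834 = 3027654*(1/6233834) = 1513827/3116917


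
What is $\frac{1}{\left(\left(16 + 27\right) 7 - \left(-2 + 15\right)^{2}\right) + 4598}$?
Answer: $\frac{1}{4730} \approx 0.00021142$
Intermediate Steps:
$\frac{1}{\left(\left(16 + 27\right) 7 - \left(-2 + 15\right)^{2}\right) + 4598} = \frac{1}{\left(43 \cdot 7 - 13^{2}\right) + 4598} = \frac{1}{\left(301 - 169\right) + 4598} = \frac{1}{132 + 4598} = \frac{1}{4730}$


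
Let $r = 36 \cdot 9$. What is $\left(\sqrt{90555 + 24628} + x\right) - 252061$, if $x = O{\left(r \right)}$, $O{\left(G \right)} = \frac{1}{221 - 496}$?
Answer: $- \frac{69316776}{275} + \sqrt{115183} \approx -2.5172 \cdot 10^{5}$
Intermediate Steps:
$r = 324$
$O{\left(G \right)} = - \frac{1}{275}$ ($O{\left(G \right)} = \frac{1}{-275} = - \frac{1}{275}$)
$x = - \frac{1}{275} \approx -0.0036364$
$\left(\sqrt{90555 + 24628} + x\right) - 252061 = \left(\sqrt{90555 + 24628} - \frac{1}{275}\right) - 252061 = \left(\sqrt{115183} - \frac{1}{275}\right) - 252061 = \left(- \frac{1}{275} + \sqrt{115183}\right) - 252061 = - \frac{69316776}{275} + \sqrt{115183}$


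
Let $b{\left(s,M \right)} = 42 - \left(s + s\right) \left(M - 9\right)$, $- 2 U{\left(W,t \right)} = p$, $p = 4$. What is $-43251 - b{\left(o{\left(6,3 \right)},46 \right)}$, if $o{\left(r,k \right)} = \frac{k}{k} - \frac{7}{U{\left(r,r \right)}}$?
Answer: $-42960$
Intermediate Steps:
$U{\left(W,t \right)} = -2$ ($U{\left(W,t \right)} = \left(- \frac{1}{2}\right) 4 = -2$)
$o{\left(r,k \right)} = \frac{9}{2}$ ($o{\left(r,k \right)} = \frac{k}{k} - \frac{7}{-2} = 1 - - \frac{7}{2} = 1 + \frac{7}{2} = \frac{9}{2}$)
$b{\left(s,M \right)} = 42 - 2 s \left(-9 + M\right)$ ($b{\left(s,M \right)} = 42 - 2 s \left(M - 9\right) = 42 - 2 s \left(-9 + M\right)$)
$-43251 - b{\left(o{\left(6,3 \right)},46 \right)} = -43251 - \left(42 + 18 \cdot \frac{9}{2} - 92 \cdot \frac{9}{2}\right) = -43251 - \left(42 + 81 - 414\right) = -43251 - -291 = -43251 + 291 = -42960$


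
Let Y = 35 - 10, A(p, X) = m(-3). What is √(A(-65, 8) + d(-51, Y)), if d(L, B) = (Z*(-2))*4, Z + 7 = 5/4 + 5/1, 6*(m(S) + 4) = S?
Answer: √6/2 ≈ 1.2247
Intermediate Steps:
m(S) = -4 + S/6
Z = -¾ (Z = -7 + (5/4 + 5/1) = -7 + (5*(¼) + 5*1) = -7 + (5/4 + 5) = -7 + 25/4 = -¾ ≈ -0.75000)
A(p, X) = -9/2 (A(p, X) = -4 + (⅙)*(-3) = -4 - ½ = -9/2)
Y = 25
d(L, B) = 6 (d(L, B) = -¾*(-2)*4 = (3/2)*4 = 6)
√(A(-65, 8) + d(-51, Y)) = √(-9/2 + 6) = √(3/2) = √6/2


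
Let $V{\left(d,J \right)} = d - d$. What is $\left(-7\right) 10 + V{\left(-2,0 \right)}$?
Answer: $-70$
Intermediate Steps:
$V{\left(d,J \right)} = 0$
$\left(-7\right) 10 + V{\left(-2,0 \right)} = \left(-7\right) 10 + 0 = -70 + 0 = -70$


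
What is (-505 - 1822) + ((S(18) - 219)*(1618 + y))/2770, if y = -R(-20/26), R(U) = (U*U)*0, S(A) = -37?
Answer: -3429999/1385 ≈ -2476.5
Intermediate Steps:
R(U) = 0 (R(U) = U²*0 = 0)
y = 0 (y = -1*0 = 0)
(-505 - 1822) + ((S(18) - 219)*(1618 + y))/2770 = (-505 - 1822) + ((-37 - 219)*(1618 + 0))/2770 = -2327 - 256*1618*(1/2770) = -2327 - 414208*1/2770 = -2327 - 207104/1385 = -3429999/1385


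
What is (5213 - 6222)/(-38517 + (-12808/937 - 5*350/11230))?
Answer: 1061721259/40544099126 ≈ 0.026187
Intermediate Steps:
(5213 - 6222)/(-38517 + (-12808/937 - 5*350/11230)) = -1009/(-38517 + (-12808*1/937 - 1750*1/11230)) = -1009/(-38517 + (-12808/937 - 175/1123)) = -1009/(-38517 - 14547359/1052251) = -1009/(-40544099126/1052251) = -1009*(-1052251/40544099126) = 1061721259/40544099126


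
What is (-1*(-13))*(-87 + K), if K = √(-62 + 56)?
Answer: -1131 + 13*I*√6 ≈ -1131.0 + 31.843*I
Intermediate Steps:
K = I*√6 (K = √(-6) = I*√6 ≈ 2.4495*I)
(-1*(-13))*(-87 + K) = (-1*(-13))*(-87 + I*√6) = 13*(-87 + I*√6) = -1131 + 13*I*√6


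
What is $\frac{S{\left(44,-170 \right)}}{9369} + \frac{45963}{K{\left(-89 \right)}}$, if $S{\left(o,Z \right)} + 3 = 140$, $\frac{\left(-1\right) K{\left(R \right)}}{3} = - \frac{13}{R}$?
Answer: $- \frac{12775276180}{121797} \approx -1.0489 \cdot 10^{5}$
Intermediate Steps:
$K{\left(R \right)} = \frac{39}{R}$ ($K{\left(R \right)} = - 3 \left(- \frac{13}{R}\right) = \frac{39}{R}$)
$S{\left(o,Z \right)} = 137$ ($S{\left(o,Z \right)} = -3 + 140 = 137$)
$\frac{S{\left(44,-170 \right)}}{9369} + \frac{45963}{K{\left(-89 \right)}} = \frac{137}{9369} + \frac{45963}{39 \frac{1}{-89}} = 137 \cdot \frac{1}{9369} + \frac{45963}{39 \left(- \frac{1}{89}\right)} = \frac{137}{9369} + \frac{45963}{- \frac{39}{89}} = \frac{137}{9369} + 45963 \left(- \frac{89}{39}\right) = \frac{137}{9369} - \frac{1363569}{13} = - \frac{12775276180}{121797}$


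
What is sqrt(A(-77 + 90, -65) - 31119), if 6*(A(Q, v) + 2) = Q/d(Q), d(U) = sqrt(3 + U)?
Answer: I*sqrt(4481346)/12 ≈ 176.41*I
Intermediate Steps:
A(Q, v) = -2 + Q/(6*sqrt(3 + Q)) (A(Q, v) = -2 + (Q/(sqrt(3 + Q)))/6 = -2 + (Q/sqrt(3 + Q))/6 = -2 + Q/(6*sqrt(3 + Q)))
sqrt(A(-77 + 90, -65) - 31119) = sqrt((-2 + (-77 + 90)/(6*sqrt(3 + (-77 + 90)))) - 31119) = sqrt((-2 + (1/6)*13/sqrt(3 + 13)) - 31119) = sqrt((-2 + (1/6)*13/sqrt(16)) - 31119) = sqrt((-2 + (1/6)*13*(1/4)) - 31119) = sqrt((-2 + 13/24) - 31119) = sqrt(-35/24 - 31119) = sqrt(-746891/24) = I*sqrt(4481346)/12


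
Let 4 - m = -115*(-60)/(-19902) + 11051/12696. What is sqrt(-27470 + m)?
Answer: I*sqrt(23020396740164658)/915492 ≈ 165.73*I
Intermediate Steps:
m = 146394761/42112632 (m = 4 - (-115*(-60)/(-19902) + 11051/12696) = 4 - (6900*(-1/19902) + 11051*(1/12696)) = 4 - (-1150/3317 + 11051/12696) = 4 - 1*22055767/42112632 = 4 - 22055767/42112632 = 146394761/42112632 ≈ 3.4763)
sqrt(-27470 + m) = sqrt(-27470 + 146394761/42112632) = sqrt(-1156687606279/42112632) = I*sqrt(23020396740164658)/915492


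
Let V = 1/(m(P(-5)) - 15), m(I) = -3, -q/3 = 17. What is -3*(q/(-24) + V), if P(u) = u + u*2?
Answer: -149/24 ≈ -6.2083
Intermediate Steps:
q = -51 (q = -3*17 = -51)
P(u) = 3*u (P(u) = u + 2*u = 3*u)
V = -1/18 (V = 1/(-3 - 15) = 1/(-18) = -1/18 ≈ -0.055556)
-3*(q/(-24) + V) = -3*(-51/(-24) - 1/18) = -3*(-51*(-1/24) - 1/18) = -3*(17/8 - 1/18) = -3*149/72 = -149/24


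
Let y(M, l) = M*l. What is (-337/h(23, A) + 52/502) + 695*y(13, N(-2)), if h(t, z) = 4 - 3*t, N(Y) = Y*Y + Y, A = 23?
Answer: 294898327/16315 ≈ 18075.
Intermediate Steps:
N(Y) = Y + Y² (N(Y) = Y² + Y = Y + Y²)
(-337/h(23, A) + 52/502) + 695*y(13, N(-2)) = (-337/(4 - 3*23) + 52/502) + 695*(13*(-2*(1 - 2))) = (-337/(4 - 69) + 52*(1/502)) + 695*(13*(-2*(-1))) = (-337/(-65) + 26/251) + 695*(13*2) = (-337*(-1/65) + 26/251) + 695*26 = (337/65 + 26/251) + 18070 = 86277/16315 + 18070 = 294898327/16315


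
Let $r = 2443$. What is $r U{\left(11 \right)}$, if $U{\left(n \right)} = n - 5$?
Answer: $14658$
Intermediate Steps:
$U{\left(n \right)} = -5 + n$
$r U{\left(11 \right)} = 2443 \left(-5 + 11\right) = 2443 \cdot 6 = 14658$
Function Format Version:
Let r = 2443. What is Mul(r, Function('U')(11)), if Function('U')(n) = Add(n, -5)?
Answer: 14658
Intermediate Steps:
Function('U')(n) = Add(-5, n)
Mul(r, Function('U')(11)) = Mul(2443, Add(-5, 11)) = Mul(2443, 6) = 14658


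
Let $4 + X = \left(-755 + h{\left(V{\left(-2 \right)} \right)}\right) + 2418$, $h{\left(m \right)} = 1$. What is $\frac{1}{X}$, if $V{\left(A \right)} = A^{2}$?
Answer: $\frac{1}{1660} \approx 0.00060241$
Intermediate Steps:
$X = 1660$ ($X = -4 + \left(\left(-755 + 1\right) + 2418\right) = -4 + \left(-754 + 2418\right) = -4 + 1664 = 1660$)
$\frac{1}{X} = \frac{1}{1660}$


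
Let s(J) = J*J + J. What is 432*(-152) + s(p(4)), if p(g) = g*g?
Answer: -65392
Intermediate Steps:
p(g) = g**2
s(J) = J + J**2 (s(J) = J**2 + J = J + J**2)
432*(-152) + s(p(4)) = 432*(-152) + 4**2*(1 + 4**2) = -65664 + 16*(1 + 16) = -65664 + 16*17 = -65664 + 272 = -65392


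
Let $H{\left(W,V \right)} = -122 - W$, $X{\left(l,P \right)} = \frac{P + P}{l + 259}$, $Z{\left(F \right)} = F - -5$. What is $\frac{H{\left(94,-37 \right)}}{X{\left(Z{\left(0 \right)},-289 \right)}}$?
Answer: $\frac{28512}{289} \approx 98.657$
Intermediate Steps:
$Z{\left(F \right)} = 5 + F$ ($Z{\left(F \right)} = F + 5 = 5 + F$)
$X{\left(l,P \right)} = \frac{2 P}{259 + l}$
$\frac{H{\left(94,-37 \right)}}{X{\left(Z{\left(0 \right)},-289 \right)}} = \frac{-122 - 94}{2 \left(-289\right) \frac{1}{259 + \left(5 + 0\right)}} = \frac{-122 - 94}{2 \left(-289\right) \frac{1}{259 + 5}} = - \frac{216}{2 \left(-289\right) \frac{1}{264}} = - \frac{216}{- \frac{289}{132}} = \left(-216\right) \left(- \frac{132}{289}\right) = \frac{28512}{289}$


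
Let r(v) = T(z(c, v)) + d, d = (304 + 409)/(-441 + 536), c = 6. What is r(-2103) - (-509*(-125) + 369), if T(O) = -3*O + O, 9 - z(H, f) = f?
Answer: -6479997/95 ≈ -68211.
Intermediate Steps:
z(H, f) = 9 - f
T(O) = -2*O
d = 713/95 ≈ 7.5053
r(v) = -997/95 + 2*v (r(v) = -2*(9 - v) + 713/95 = (-18 + 2*v) + 713/95 = -997/95 + 2*v)
r(-2103) - (-509*(-125) + 369) = (-997/95 + 2*(-2103)) - (-509*(-125) + 369) = (-997/95 - 4206) - (63625 + 369) = -400567/95 - 1*63994 = -400567/95 - 63994 = -6479997/95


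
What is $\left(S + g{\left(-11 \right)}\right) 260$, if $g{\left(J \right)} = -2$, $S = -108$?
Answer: $-28600$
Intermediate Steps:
$\left(S + g{\left(-11 \right)}\right) 260 = \left(-108 - 2\right) 260 = \left(-110\right) 260 = -28600$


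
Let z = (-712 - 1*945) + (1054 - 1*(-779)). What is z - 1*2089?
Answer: -1913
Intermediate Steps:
z = 176 (z = (-712 - 945) + (1054 + 779) = -1657 + 1833 = 176)
z - 1*2089 = 176 - 1*2089 = 176 - 2089 = -1913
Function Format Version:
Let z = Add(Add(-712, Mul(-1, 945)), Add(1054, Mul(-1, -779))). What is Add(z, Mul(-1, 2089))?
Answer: -1913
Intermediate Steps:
z = 176 (z = Add(Add(-712, -945), Add(1054, 779)) = Add(-1657, 1833) = 176)
Add(z, Mul(-1, 2089)) = Add(176, Mul(-1, 2089)) = Add(176, -2089) = -1913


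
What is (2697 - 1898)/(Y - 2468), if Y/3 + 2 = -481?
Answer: -799/3917 ≈ -0.20398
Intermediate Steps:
Y = -1449 (Y = -6 + 3*(-481) = -6 - 1443 = -1449)
(2697 - 1898)/(Y - 2468) = (2697 - 1898)/(-1449 - 2468) = 799/(-3917) = 799*(-1/3917) = -799/3917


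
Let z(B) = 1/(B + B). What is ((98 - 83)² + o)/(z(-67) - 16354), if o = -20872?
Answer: 2766698/2191437 ≈ 1.2625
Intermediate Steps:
z(B) = 1/(2*B)
((98 - 83)² + o)/(z(-67) - 16354) = ((98 - 83)² - 20872)/((½)/(-67) - 16354) = (15² - 20872)/((½)*(-1/67) - 16354) = (225 - 20872)/(-1/134 - 16354) = -20647/(-2191437/134) = -20647*(-134/2191437) = 2766698/2191437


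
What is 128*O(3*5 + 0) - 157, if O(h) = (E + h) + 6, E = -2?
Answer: 2275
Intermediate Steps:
O(h) = 4 + h (O(h) = (-2 + h) + 6 = 4 + h)
128*O(3*5 + 0) - 157 = 128*(4 + (3*5 + 0)) - 157 = 128*(4 + (15 + 0)) - 157 = 128*(4 + 15) - 157 = 128*19 - 157 = 2432 - 157 = 2275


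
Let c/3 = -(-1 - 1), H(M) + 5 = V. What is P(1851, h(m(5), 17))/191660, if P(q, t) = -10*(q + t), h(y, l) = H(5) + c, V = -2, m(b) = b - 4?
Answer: -25/259 ≈ -0.096525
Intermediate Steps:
m(b) = -4 + b
H(M) = -7 (H(M) = -5 - 2 = -7)
c = 6 (c = 3*(-(-1 - 1)) = 3*(-1*(-2)) = 3*2 = 6)
h(y, l) = -1 (h(y, l) = -7 + 6 = -1)
P(q, t) = -10*q - 10*t
P(1851, h(m(5), 17))/191660 = (-10*1851 - 10*(-1))/191660 = (-18510 + 10)*(1/191660) = -18500*1/191660 = -25/259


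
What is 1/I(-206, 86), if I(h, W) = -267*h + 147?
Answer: 1/55149 ≈ 1.8133e-5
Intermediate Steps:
I(h, W) = 147 - 267*h
1/I(-206, 86) = 1/(147 - 267*(-206)) = 1/(147 + 55002) = 1/55149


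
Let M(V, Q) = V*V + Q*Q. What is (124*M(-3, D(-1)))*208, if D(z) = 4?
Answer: 644800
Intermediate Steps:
M(V, Q) = Q**2 + V**2 (M(V, Q) = V**2 + Q**2 = Q**2 + V**2)
(124*M(-3, D(-1)))*208 = (124*(4**2 + (-3)**2))*208 = (124*(16 + 9))*208 = (124*25)*208 = 3100*208 = 644800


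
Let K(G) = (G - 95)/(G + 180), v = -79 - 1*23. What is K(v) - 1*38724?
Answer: -3020669/78 ≈ -38727.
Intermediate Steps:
v = -102 (v = -79 - 23 = -102)
K(G) = (-95 + G)/(180 + G)
K(v) - 1*38724 = (-95 - 102)/(180 - 102) - 1*38724 = -197/78 - 38724 = -3020669/78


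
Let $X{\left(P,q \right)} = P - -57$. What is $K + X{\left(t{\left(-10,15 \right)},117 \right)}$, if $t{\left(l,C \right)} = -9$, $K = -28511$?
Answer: $-28463$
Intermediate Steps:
$X{\left(P,q \right)} = 57 + P$ ($X{\left(P,q \right)} = P + 57 = 57 + P$)
$K + X{\left(t{\left(-10,15 \right)},117 \right)} = -28511 + \left(57 - 9\right) = -28511 + 48 = -28463$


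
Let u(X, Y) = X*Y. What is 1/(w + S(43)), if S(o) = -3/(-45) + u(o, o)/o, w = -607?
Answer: -15/8459 ≈ -0.0017733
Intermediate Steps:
S(o) = 1/15 + o (S(o) = -3/(-45) + (o*o)/o = -3*(-1/45) + o**2/o = 1/15 + o)
1/(w + S(43)) = 1/(-607 + (1/15 + 43)) = 1/(-607 + 646/15) = 1/(-8459/15) = -15/8459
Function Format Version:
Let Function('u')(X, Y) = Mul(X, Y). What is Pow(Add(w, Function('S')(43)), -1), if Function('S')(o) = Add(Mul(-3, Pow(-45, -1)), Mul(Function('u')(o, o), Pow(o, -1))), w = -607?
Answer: Rational(-15, 8459) ≈ -0.0017733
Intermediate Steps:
Function('S')(o) = Add(Rational(1, 15), o) (Function('S')(o) = Add(Mul(-3, Pow(-45, -1)), Mul(Mul(o, o), Pow(o, -1))) = Add(Mul(-3, Rational(-1, 45)), Mul(Pow(o, 2), Pow(o, -1))) = Add(Rational(1, 15), o))
Pow(Add(w, Function('S')(43)), -1) = Pow(Add(-607, Add(Rational(1, 15), 43)), -1) = Pow(Add(-607, Rational(646, 15)), -1) = Pow(Rational(-8459, 15), -1) = Rational(-15, 8459)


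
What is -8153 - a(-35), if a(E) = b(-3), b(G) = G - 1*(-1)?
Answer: -8151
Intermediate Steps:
b(G) = 1 + G (b(G) = G + 1 = 1 + G)
a(E) = -2 (a(E) = 1 - 3 = -2)
-8153 - a(-35) = -8153 - 1*(-2) = -8153 + 2 = -8151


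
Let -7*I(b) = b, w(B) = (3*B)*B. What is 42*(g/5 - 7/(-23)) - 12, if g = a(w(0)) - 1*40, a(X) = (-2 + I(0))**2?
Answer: -34686/115 ≈ -301.62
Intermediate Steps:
w(B) = 3*B**2
I(b) = -b/7
a(X) = 4 (a(X) = (-2 - 1/7*0)**2 = (-2 + 0)**2 = (-2)**2 = 4)
g = -36 (g = 4 - 1*40 = 4 - 40 = -36)
42*(g/5 - 7/(-23)) - 12 = 42*(-36/5 - 7/(-23)) - 12 = 42*(-36*1/5 - 7*(-1/23)) - 12 = 42*(-36/5 + 7/23) - 12 = 42*(-793/115) - 12 = -33306/115 - 12 = -34686/115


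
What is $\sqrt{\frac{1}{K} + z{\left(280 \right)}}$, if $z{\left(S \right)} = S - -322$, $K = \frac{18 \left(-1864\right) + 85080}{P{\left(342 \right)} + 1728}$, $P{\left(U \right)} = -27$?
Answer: $\frac{7 \sqrt{906167114}}{8588} \approx 24.536$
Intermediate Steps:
$K = \frac{17176}{567}$ ($K = \frac{18 \left(-1864\right) + 85080}{-27 + 1728} = \frac{-33552 + 85080}{1701} = 51528 \cdot \frac{1}{1701} = \frac{17176}{567} \approx 30.293$)
$z{\left(S \right)} = 322 + S$ ($z{\left(S \right)} = S + 322 = 322 + S$)
$\sqrt{\frac{1}{K} + z{\left(280 \right)}} = \sqrt{\frac{1}{\frac{17176}{567}} + \left(322 + 280\right)} = \sqrt{\frac{567}{17176} + 602} = \sqrt{\frac{10340519}{17176}} = \frac{7 \sqrt{906167114}}{8588}$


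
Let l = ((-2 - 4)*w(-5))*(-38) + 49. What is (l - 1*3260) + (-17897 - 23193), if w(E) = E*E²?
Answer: -72801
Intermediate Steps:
w(E) = E³
l = -28451 (l = ((-2 - 4)*(-5)³)*(-38) + 49 = -6*(-125)*(-38) + 49 = 750*(-38) + 49 = -28500 + 49 = -28451)
(l - 1*3260) + (-17897 - 23193) = (-28451 - 1*3260) + (-17897 - 23193) = (-28451 - 3260) - 41090 = -31711 - 41090 = -72801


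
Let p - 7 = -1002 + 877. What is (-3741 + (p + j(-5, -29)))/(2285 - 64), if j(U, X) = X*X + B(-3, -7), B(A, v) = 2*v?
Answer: -3032/2221 ≈ -1.3652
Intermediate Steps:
p = -118 (p = 7 + (-1002 + 877) = 7 - 125 = -118)
j(U, X) = -14 + X**2 (j(U, X) = X*X + 2*(-7) = X**2 - 14 = -14 + X**2)
(-3741 + (p + j(-5, -29)))/(2285 - 64) = (-3741 + (-118 + (-14 + (-29)**2)))/(2285 - 64) = (-3741 + (-118 + (-14 + 841)))/2221 = (-3741 + (-118 + 827))*(1/2221) = (-3741 + 709)*(1/2221) = -3032*1/2221 = -3032/2221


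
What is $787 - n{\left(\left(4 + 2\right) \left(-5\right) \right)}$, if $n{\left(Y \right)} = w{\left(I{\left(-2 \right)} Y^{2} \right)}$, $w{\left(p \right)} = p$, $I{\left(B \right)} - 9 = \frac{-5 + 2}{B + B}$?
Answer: $-7988$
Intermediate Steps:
$I{\left(B \right)} = 9 - \frac{3}{2 B}$ ($I{\left(B \right)} = 9 + \frac{-5 + 2}{B + B} = 9 - \frac{3}{2 B}$)
$n{\left(Y \right)} = \frac{39 Y^{2}}{4}$ ($n{\left(Y \right)} = \left(9 - \frac{3}{2 \left(-2\right)}\right) Y^{2} = \left(9 - - \frac{3}{4}\right) Y^{2} = \left(9 + \frac{3}{4}\right) Y^{2} = \frac{39 Y^{2}}{4}$)
$787 - n{\left(\left(4 + 2\right) \left(-5\right) \right)} = 787 - \frac{39 \left(\left(4 + 2\right) \left(-5\right)\right)^{2}}{4} = 787 - \frac{39 \left(6 \left(-5\right)\right)^{2}}{4} = 787 - \frac{39 \left(-30\right)^{2}}{4} = 787 - \frac{39}{4} \cdot 900 = 787 - 8775 = -7988$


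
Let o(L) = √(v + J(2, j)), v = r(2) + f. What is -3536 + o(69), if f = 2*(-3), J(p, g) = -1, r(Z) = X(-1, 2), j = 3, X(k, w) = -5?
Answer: -3536 + 2*I*√3 ≈ -3536.0 + 3.4641*I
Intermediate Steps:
r(Z) = -5
f = -6
v = -11 (v = -5 - 6 = -11)
o(L) = 2*I*√3 (o(L) = √(-11 - 1) = √(-12) = 2*I*√3)
-3536 + o(69) = -3536 + 2*I*√3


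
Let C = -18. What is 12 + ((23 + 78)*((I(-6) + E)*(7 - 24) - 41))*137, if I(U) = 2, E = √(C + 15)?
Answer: -1037763 - 235229*I*√3 ≈ -1.0378e+6 - 4.0743e+5*I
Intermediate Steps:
E = I*√3 (E = √(-18 + 15) = √(-3) = I*√3 ≈ 1.732*I)
12 + ((23 + 78)*((I(-6) + E)*(7 - 24) - 41))*137 = 12 + ((23 + 78)*((2 + I*√3)*(7 - 24) - 41))*137 = 12 + (101*((2 + I*√3)*(-17) - 41))*137 = 12 + (101*((-34 - 17*I*√3) - 41))*137 = 12 + (101*(-75 - 17*I*√3))*137 = 12 + (-7575 - 1717*I*√3)*137 = 12 + (-1037775 - 235229*I*√3) = -1037763 - 235229*I*√3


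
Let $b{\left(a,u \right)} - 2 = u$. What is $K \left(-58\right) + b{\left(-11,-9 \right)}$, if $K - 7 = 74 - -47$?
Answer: $-7431$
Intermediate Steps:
$b{\left(a,u \right)} = 2 + u$
$K = 128$ ($K = 7 + \left(74 - -47\right) = 7 + \left(74 + 47\right) = 7 + 121 = 128$)
$K \left(-58\right) + b{\left(-11,-9 \right)} = 128 \left(-58\right) + \left(2 - 9\right) = -7424 - 7 = -7431$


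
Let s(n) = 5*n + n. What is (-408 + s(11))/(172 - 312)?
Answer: 171/70 ≈ 2.4429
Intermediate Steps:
s(n) = 6*n
(-408 + s(11))/(172 - 312) = (-408 + 6*11)/(172 - 312) = (-408 + 66)/(-140) = -342*(-1/140) = 171/70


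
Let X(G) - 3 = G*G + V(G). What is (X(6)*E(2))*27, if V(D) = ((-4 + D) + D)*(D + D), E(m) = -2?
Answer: -7290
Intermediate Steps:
V(D) = 2*D*(-4 + 2*D) (V(D) = (-4 + 2*D)*(2*D) = 2*D*(-4 + 2*D))
X(G) = 3 + G² + 4*G*(-2 + G) (X(G) = 3 + (G*G + 4*G*(-2 + G)) = 3 + (G² + 4*G*(-2 + G)) = 3 + G² + 4*G*(-2 + G))
(X(6)*E(2))*27 = ((3 - 8*6 + 5*6²)*(-2))*27 = ((3 - 48 + 5*36)*(-2))*27 = ((3 - 48 + 180)*(-2))*27 = (135*(-2))*27 = -270*27 = -7290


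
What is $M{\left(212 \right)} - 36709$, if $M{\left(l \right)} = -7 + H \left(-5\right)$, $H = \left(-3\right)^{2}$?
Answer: $-36761$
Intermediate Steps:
$H = 9$
$M{\left(l \right)} = -52$ ($M{\left(l \right)} = -7 + 9 \left(-5\right) = -7 - 45 = -52$)
$M{\left(212 \right)} - 36709 = -52 - 36709 = -36761$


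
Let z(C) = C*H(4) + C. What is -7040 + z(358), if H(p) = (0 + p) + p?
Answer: -3818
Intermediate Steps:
H(p) = 2*p (H(p) = p + p = 2*p)
z(C) = 9*C (z(C) = C*(2*4) + C = C*8 + C = 8*C + C = 9*C)
-7040 + z(358) = -7040 + 9*358 = -7040 + 3222 = -3818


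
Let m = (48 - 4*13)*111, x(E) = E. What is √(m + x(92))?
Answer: 4*I*√22 ≈ 18.762*I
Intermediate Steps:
m = -444 (m = (48 - 52)*111 = -4*111 = -444)
√(m + x(92)) = √(-444 + 92) = √(-352) = 4*I*√22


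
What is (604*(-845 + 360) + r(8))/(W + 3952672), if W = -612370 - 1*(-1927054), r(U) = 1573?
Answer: -291367/5267356 ≈ -0.055316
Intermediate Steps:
W = 1314684 (W = -612370 + 1927054 = 1314684)
(604*(-845 + 360) + r(8))/(W + 3952672) = (604*(-845 + 360) + 1573)/(1314684 + 3952672) = (604*(-485) + 1573)/5267356 = (-292940 + 1573)*(1/5267356) = -291367*1/5267356 = -291367/5267356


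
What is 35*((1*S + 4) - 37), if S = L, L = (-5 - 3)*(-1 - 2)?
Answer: -315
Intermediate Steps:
L = 24 (L = -8*(-3) = 24)
S = 24
35*((1*S + 4) - 37) = 35*((1*24 + 4) - 37) = 35*((24 + 4) - 37) = 35*(28 - 37) = 35*(-9) = -315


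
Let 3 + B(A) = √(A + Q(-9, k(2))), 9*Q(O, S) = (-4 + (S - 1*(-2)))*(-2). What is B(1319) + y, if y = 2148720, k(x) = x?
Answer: 2148717 + √1319 ≈ 2.1488e+6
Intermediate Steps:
Q(O, S) = 4/9 - 2*S/9 (Q(O, S) = ((-4 + (S - 1*(-2)))*(-2))/9 = ((-4 + (S + 2))*(-2))/9 = ((-4 + (2 + S))*(-2))/9 = ((-2 + S)*(-2))/9 = (4 - 2*S)/9 = 4/9 - 2*S/9)
B(A) = -3 + √A (B(A) = -3 + √(A + (4/9 - 2/9*2)) = -3 + √(A + (4/9 - 4/9)) = -3 + √(A + 0) = -3 + √A)
B(1319) + y = (-3 + √1319) + 2148720 = 2148717 + √1319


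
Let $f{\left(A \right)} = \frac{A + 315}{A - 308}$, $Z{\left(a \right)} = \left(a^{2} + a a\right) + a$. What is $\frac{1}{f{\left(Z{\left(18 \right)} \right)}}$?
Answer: $\frac{358}{981} \approx 0.36493$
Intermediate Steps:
$Z{\left(a \right)} = a + 2 a^{2}$ ($Z{\left(a \right)} = \left(a^{2} + a^{2}\right) + a = 2 a^{2} + a = a + 2 a^{2}$)
$f{\left(A \right)} = \frac{315 + A}{-308 + A}$
$\frac{1}{f{\left(Z{\left(18 \right)} \right)}} = \frac{1}{\frac{1}{-308 + 18 \left(1 + 2 \cdot 18\right)} \left(315 + 18 \left(1 + 2 \cdot 18\right)\right)} = \frac{1}{\frac{1}{-308 + 18 \left(1 + 36\right)} \left(315 + 18 \left(1 + 36\right)\right)} = \frac{1}{\frac{1}{-308 + 18 \cdot 37} \left(315 + 18 \cdot 37\right)} = \frac{1}{\frac{1}{-308 + 666} \left(315 + 666\right)} = \frac{1}{\frac{1}{358} \cdot 981} = \frac{1}{\frac{981}{358}} = \frac{358}{981}$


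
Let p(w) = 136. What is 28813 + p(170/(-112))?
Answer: 28949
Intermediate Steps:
28813 + p(170/(-112)) = 28813 + 136 = 28949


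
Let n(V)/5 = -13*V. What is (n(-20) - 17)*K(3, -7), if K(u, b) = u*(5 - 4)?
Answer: 3849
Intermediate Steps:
n(V) = -65*V (n(V) = 5*(-13*V) = -65*V)
K(u, b) = u (K(u, b) = u*1 = u)
(n(-20) - 17)*K(3, -7) = (-65*(-20) - 17)*3 = (1300 - 17)*3 = 1283*3 = 3849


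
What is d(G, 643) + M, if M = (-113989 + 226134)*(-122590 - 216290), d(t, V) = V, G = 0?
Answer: -38003696957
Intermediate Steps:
M = -38003697600 (M = 112145*(-338880) = -38003697600)
d(G, 643) + M = 643 - 38003697600 = -38003696957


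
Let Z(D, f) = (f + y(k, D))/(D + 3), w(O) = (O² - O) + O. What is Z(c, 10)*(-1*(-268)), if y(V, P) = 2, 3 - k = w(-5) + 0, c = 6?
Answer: 1072/3 ≈ 357.33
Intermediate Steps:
w(O) = O²
k = -22 (k = 3 - ((-5)² + 0) = 3 - (25 + 0) = 3 - 1*25 = 3 - 25 = -22)
Z(D, f) = (2 + f)/(3 + D) (Z(D, f) = (f + 2)/(D + 3) = (2 + f)/(3 + D))
Z(c, 10)*(-1*(-268)) = ((2 + 10)/(3 + 6))*(-1*(-268)) = (12/9)*268 = ((⅑)*12)*268 = (4/3)*268 = 1072/3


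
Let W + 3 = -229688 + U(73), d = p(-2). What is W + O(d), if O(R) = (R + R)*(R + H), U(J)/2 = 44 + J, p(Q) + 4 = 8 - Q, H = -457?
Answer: -234869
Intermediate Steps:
p(Q) = 4 - Q (p(Q) = -4 + (8 - Q) = 4 - Q)
d = 6 (d = 4 - 1*(-2) = 4 + 2 = 6)
U(J) = 88 + 2*J (U(J) = 2*(44 + J) = 88 + 2*J)
O(R) = 2*R*(-457 + R) (O(R) = (R + R)*(R - 457) = (2*R)*(-457 + R) = 2*R*(-457 + R))
W = -229457 (W = -3 + (-229688 + (88 + 2*73)) = -3 + (-229688 + (88 + 146)) = -3 + (-229688 + 234) = -3 - 229454 = -229457)
W + O(d) = -229457 + 2*6*(-457 + 6) = -229457 + 2*6*(-451) = -229457 - 5412 = -234869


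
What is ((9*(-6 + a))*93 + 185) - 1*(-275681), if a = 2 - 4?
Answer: 269170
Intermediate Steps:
a = -2
((9*(-6 + a))*93 + 185) - 1*(-275681) = ((9*(-6 - 2))*93 + 185) - 1*(-275681) = ((9*(-8))*93 + 185) + 275681 = (-72*93 + 185) + 275681 = (-6696 + 185) + 275681 = -6511 + 275681 = 269170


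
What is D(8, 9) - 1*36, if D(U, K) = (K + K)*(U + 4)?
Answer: 180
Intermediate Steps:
D(U, K) = 2*K*(4 + U) (D(U, K) = (2*K)*(4 + U) = 2*K*(4 + U))
D(8, 9) - 1*36 = 2*9*(4 + 8) - 1*36 = 2*9*12 - 36 = 216 - 36 = 180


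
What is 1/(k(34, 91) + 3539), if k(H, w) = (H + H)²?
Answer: 1/8163 ≈ 0.00012250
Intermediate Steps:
k(H, w) = 4*H² (k(H, w) = (2*H)² = 4*H²)
1/(k(34, 91) + 3539) = 1/(4*34² + 3539) = 1/(4*1156 + 3539) = 1/(4624 + 3539) = 1/8163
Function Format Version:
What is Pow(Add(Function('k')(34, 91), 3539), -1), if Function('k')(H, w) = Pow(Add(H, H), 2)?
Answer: Rational(1, 8163) ≈ 0.00012250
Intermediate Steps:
Function('k')(H, w) = Mul(4, Pow(H, 2)) (Function('k')(H, w) = Pow(Mul(2, H), 2) = Mul(4, Pow(H, 2)))
Pow(Add(Function('k')(34, 91), 3539), -1) = Pow(Add(Mul(4, Pow(34, 2)), 3539), -1) = Pow(Add(Mul(4, 1156), 3539), -1) = Pow(Add(4624, 3539), -1) = Pow(8163, -1) = Rational(1, 8163)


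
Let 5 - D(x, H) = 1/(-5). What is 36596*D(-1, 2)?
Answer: 951496/5 ≈ 1.9030e+5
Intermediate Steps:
D(x, H) = 26/5 (D(x, H) = 5 - 1/(-5) = 5 - 1*(-1/5) = 5 + 1/5 = 26/5)
36596*D(-1, 2) = 36596*(26/5) = 951496/5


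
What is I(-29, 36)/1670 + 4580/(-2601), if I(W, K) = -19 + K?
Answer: -7604383/4343670 ≈ -1.7507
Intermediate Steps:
I(-29, 36)/1670 + 4580/(-2601) = (-19 + 36)/1670 + 4580/(-2601) = 17*(1/1670) + 4580*(-1/2601) = 17/1670 - 4580/2601 = -7604383/4343670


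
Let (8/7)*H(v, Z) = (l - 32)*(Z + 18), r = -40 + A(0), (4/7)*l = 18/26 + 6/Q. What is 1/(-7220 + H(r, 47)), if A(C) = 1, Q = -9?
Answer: -96/867595 ≈ -0.00011065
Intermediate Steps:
l = 7/156 (l = 7*(18/26 + 6/(-9))/4 = 7*(18*(1/26) + 6*(-⅑))/4 = 7*(9/13 - ⅔)/4 = (7/4)*(1/39) = 7/156 ≈ 0.044872)
r = -39 (r = -40 + 1 = -39)
H(v, Z) = -104685/208 - 34895*Z/1248 (H(v, Z) = 7*((7/156 - 32)*(Z + 18))/8 = 7*(-4985*(18 + Z)/156)/8 = 7*(-14955/26 - 4985*Z/156)/8 = -104685/208 - 34895*Z/1248)
1/(-7220 + H(r, 47)) = 1/(-7220 + (-104685/208 - 34895/1248*47)) = 1/(-7220 + (-104685/208 - 1640065/1248)) = 1/(-7220 - 174475/96) = 1/(-867595/96) = -96/867595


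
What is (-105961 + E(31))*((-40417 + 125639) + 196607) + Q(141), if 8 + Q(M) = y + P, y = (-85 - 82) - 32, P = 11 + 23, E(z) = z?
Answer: -29854146143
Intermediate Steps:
P = 34
y = -199 (y = -167 - 32 = -199)
Q(M) = -173 (Q(M) = -8 + (-199 + 34) = -8 - 165 = -173)
(-105961 + E(31))*((-40417 + 125639) + 196607) + Q(141) = (-105961 + 31)*((-40417 + 125639) + 196607) - 173 = -105930*(85222 + 196607) - 173 = -105930*281829 - 173 = -29854145970 - 173 = -29854146143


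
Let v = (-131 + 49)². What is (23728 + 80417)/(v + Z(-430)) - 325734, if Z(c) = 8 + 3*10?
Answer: -734169721/2254 ≈ -3.2572e+5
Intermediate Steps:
Z(c) = 38 (Z(c) = 8 + 30 = 38)
v = 6724 (v = (-82)² = 6724)
(23728 + 80417)/(v + Z(-430)) - 325734 = (23728 + 80417)/(6724 + 38) - 325734 = 104145/6762 - 325734 = 104145*(1/6762) - 325734 = 34715/2254 - 325734 = -734169721/2254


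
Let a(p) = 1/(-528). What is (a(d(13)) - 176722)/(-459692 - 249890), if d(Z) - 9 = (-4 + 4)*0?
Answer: 93309217/374659296 ≈ 0.24905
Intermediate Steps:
d(Z) = 9 (d(Z) = 9 + (-4 + 4)*0 = 9 + 0*0 = 9 + 0 = 9)
a(p) = -1/528
(a(d(13)) - 176722)/(-459692 - 249890) = (-1/528 - 176722)/(-459692 - 249890) = -93309217/528/(-709582) = -93309217/528*(-1/709582) = 93309217/374659296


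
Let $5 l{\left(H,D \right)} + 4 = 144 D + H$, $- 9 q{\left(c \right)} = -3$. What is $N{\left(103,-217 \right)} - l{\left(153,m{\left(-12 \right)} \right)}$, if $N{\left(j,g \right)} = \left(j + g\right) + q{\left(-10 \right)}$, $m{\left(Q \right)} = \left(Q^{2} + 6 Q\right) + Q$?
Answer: $- \frac{28072}{15} \approx -1871.5$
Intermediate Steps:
$q{\left(c \right)} = \frac{1}{3}$ ($q{\left(c \right)} = \left(- \frac{1}{9}\right) \left(-3\right) = \frac{1}{3}$)
$m{\left(Q \right)} = Q^{2} + 7 Q$
$N{\left(j,g \right)} = \frac{1}{3} + g + j$ ($N{\left(j,g \right)} = \left(j + g\right) + \frac{1}{3} = \left(g + j\right) + \frac{1}{3} = \frac{1}{3} + g + j$)
$l{\left(H,D \right)} = - \frac{4}{5} + \frac{H}{5} + \frac{144 D}{5}$ ($l{\left(H,D \right)} = - \frac{4}{5} + \frac{144 D + H}{5} = - \frac{4}{5} + \frac{H + 144 D}{5} = - \frac{4}{5} + \left(\frac{H}{5} + \frac{144 D}{5}\right) = - \frac{4}{5} + \frac{H}{5} + \frac{144 D}{5}$)
$N{\left(103,-217 \right)} - l{\left(153,m{\left(-12 \right)} \right)} = \left(\frac{1}{3} - 217 + 103\right) - \left(- \frac{4}{5} + \frac{1}{5} \cdot 153 + \frac{144 \left(- 12 \left(7 - 12\right)\right)}{5}\right) = - \frac{341}{3} - \left(- \frac{4}{5} + \frac{153}{5} + \frac{144 \left(\left(-12\right) \left(-5\right)\right)}{5}\right) = - \frac{341}{3} - \left(- \frac{4}{5} + \frac{153}{5} + \frac{144}{5} \cdot 60\right) = - \frac{341}{3} - \left(- \frac{4}{5} + \frac{153}{5} + 1728\right) = - \frac{341}{3} - \frac{8789}{5} = - \frac{28072}{15}$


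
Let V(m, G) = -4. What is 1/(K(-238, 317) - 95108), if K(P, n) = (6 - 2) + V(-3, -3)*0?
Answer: -1/95104 ≈ -1.0515e-5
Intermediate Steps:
K(P, n) = 4 (K(P, n) = (6 - 2) - 4*0 = 4 + 0 = 4)
1/(K(-238, 317) - 95108) = 1/(4 - 95108) = 1/(-95104) = -1/95104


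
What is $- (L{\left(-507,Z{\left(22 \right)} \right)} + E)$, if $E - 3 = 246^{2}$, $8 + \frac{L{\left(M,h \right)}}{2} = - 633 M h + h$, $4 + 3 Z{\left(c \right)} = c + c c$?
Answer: $- \frac{322397237}{3} \approx -1.0747 \cdot 10^{8}$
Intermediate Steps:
$Z{\left(c \right)} = - \frac{4}{3} + \frac{c}{3} + \frac{c^{2}}{3}$ ($Z{\left(c \right)} = - \frac{4}{3} + \frac{c + c c}{3} = - \frac{4}{3} + \frac{c + c^{2}}{3} = - \frac{4}{3} + \left(\frac{c}{3} + \frac{c^{2}}{3}\right) = - \frac{4}{3} + \frac{c}{3} + \frac{c^{2}}{3}$)
$L{\left(M,h \right)} = -16 + 2 h - 1266 M h$ ($L{\left(M,h \right)} = -16 + 2 \left(- 633 M h + h\right) = -16 + 2 \left(h - 633 M h\right) = -16 - \left(- 2 h + 1266 M h\right) = -16 + 2 h - 1266 M h$)
$E = 60519$ ($E = 3 + 246^{2} = 3 + 60516 = 60519$)
$- (L{\left(-507,Z{\left(22 \right)} \right)} + E) = - (\left(-16 + 2 \left(- \frac{4}{3} + \frac{1}{3} \cdot 22 + \frac{22^{2}}{3}\right) - - 641862 \left(- \frac{4}{3} + \frac{1}{3} \cdot 22 + \frac{22^{2}}{3}\right)\right) + 60519) = - (\left(-16 + 2 \left(- \frac{4}{3} + \frac{22}{3} + \frac{1}{3} \cdot 484\right) - - 641862 \left(- \frac{4}{3} + \frac{22}{3} + \frac{1}{3} \cdot 484\right)\right) + 60519) = - (\left(-16 + 2 \left(- \frac{4}{3} + \frac{22}{3} + \frac{484}{3}\right) - - 641862 \left(- \frac{4}{3} + \frac{22}{3} + \frac{484}{3}\right)\right) + 60519) = - (\left(-16 + 2 \cdot \frac{502}{3} - \left(-641862\right) \frac{502}{3}\right) + 60519) = - (\left(-16 + \frac{1004}{3} + 107404908\right) + 60519) = - (\frac{322215680}{3} + 60519) = \left(-1\right) \frac{322397237}{3} = - \frac{322397237}{3}$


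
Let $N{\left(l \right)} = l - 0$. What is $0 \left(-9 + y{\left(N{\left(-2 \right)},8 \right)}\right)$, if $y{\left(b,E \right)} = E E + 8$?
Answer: $0$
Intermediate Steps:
$N{\left(l \right)} = l$ ($N{\left(l \right)} = l + 0 = l$)
$y{\left(b,E \right)} = 8 + E^{2}$ ($y{\left(b,E \right)} = E^{2} + 8 = 8 + E^{2}$)
$0 \left(-9 + y{\left(N{\left(-2 \right)},8 \right)}\right) = 0 \left(-9 + \left(8 + 8^{2}\right)\right) = 0 \left(-9 + \left(8 + 64\right)\right) = 0 \left(-9 + 72\right) = 0 \cdot 63 = 0$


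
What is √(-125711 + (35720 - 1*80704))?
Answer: I*√170695 ≈ 413.15*I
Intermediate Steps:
√(-125711 + (35720 - 1*80704)) = √(-125711 + (35720 - 80704)) = √(-125711 - 44984) = √(-170695) = I*√170695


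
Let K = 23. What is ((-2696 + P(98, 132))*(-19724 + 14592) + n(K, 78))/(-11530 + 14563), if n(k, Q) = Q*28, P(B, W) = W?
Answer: 13160632/3033 ≈ 4339.1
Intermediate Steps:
n(k, Q) = 28*Q
((-2696 + P(98, 132))*(-19724 + 14592) + n(K, 78))/(-11530 + 14563) = ((-2696 + 132)*(-19724 + 14592) + 28*78)/(-11530 + 14563) = (-2564*(-5132) + 2184)/3033 = (13158448 + 2184)*(1/3033) = 13160632*(1/3033) = 13160632/3033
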